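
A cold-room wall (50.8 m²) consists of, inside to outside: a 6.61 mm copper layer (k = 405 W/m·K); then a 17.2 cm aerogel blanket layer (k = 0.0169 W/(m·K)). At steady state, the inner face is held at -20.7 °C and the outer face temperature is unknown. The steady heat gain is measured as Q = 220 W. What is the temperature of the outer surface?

Series resistances:
  R_copper = L/(kA) = 0.00661/(405·50.8) = 3.213×10^-7 K/W
  R_aerogel blanket = L/(kA) = 0.172/(0.0169·50.8) = 0.2003 K/W
ΣR = 0.2003 K/W
ΔT = Q·ΣR = 220 × 0.2003 = 44.07 K
Heat flows inward, so T_out = T_in + ΔT = -20.7 + 44.07 = 23.4 °C

T_out = 23.4 °C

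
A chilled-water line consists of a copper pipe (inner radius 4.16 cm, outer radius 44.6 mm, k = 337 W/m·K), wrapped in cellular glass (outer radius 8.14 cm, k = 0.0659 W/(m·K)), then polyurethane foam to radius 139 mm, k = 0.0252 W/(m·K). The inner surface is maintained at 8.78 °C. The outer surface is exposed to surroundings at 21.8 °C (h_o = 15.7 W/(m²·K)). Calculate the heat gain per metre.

Q' = 2.65 W/m

Resistance network (inner→outer):
  R'_copper = ln(0.0446/0.0416)/(2πk) = 0.06963/(2π·337) = 3.289×10^-5 m·K/W
  R'_cellular glass = ln(0.0814/0.0446)/(2πk) = 0.6016/(2π·0.0659) = 1.453 m·K/W
  R'_polyurethane foam = ln(0.139/0.0814)/(2πk) = 0.5351/(2π·0.0252) = 3.380 m·K/W
  R'_conv,out = 1/(2πr h) = 1/(2π·0.139·15.7) = 0.07293 m·K/W
ΣR = 3.289×10^-5 + 1.453 + 3.380 + 0.07293 = 4.906 m·K/W
Q' = ΔT/ΣR = (8.78 °C − 21.8 °C)/4.906 = -2.65 W/m
(Negative Q' ⇒ heat flows inward; heat gain = 2.65 W/m.)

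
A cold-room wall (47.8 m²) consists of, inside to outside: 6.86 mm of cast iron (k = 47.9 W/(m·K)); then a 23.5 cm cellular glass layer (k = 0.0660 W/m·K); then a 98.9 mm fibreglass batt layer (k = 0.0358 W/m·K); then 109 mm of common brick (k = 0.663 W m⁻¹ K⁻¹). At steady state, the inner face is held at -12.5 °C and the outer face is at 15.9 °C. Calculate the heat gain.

Treat each layer as a resistance in series:
  R_cast iron = L/(kA) = 0.00686/(47.9·47.8) = 2.996×10^-6 K/W
  R_cellular glass = L/(kA) = 0.235/(0.0660·47.8) = 0.07449 K/W
  R_fibreglass batt = L/(kA) = 0.0989/(0.0358·47.8) = 0.05779 K/W
  R_common brick = L/(kA) = 0.109/(0.663·47.8) = 0.003439 K/W
ΣR = 2.996×10^-6 + 0.07449 + 0.05779 + 0.003439 = 0.1357 K/W
Q = ΔT/ΣR = (-12.5 °C − 15.9 °C)/0.1357 = -209 W
(Negative Q ⇒ heat flows inward; heat gain = 209 W.)

Q = 209 W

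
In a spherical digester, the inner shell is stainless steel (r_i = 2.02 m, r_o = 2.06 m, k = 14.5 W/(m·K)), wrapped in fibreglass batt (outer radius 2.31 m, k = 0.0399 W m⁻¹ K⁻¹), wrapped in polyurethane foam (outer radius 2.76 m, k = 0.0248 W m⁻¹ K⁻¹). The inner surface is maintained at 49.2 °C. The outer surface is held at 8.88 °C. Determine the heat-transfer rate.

Resistance network (inner→outer):
  R_stainless steel = (1/2.02 − 1/2.06)/(4πk) = 0.009613/(4π·14.5) = 5.275×10^-5 K/W
  R_fibreglass batt = (1/2.06 − 1/2.31)/(4πk) = 0.05254/(4π·0.0399) = 0.1048 K/W
  R_polyurethane foam = (1/2.31 − 1/2.76)/(4πk) = 0.07058/(4π·0.0248) = 0.2265 K/W
ΣR = 5.275×10^-5 + 0.1048 + 0.2265 = 0.3314 K/W
Q = ΔT/ΣR = (49.2 °C − 8.88 °C)/0.3314 = 122 W

Q = 122 W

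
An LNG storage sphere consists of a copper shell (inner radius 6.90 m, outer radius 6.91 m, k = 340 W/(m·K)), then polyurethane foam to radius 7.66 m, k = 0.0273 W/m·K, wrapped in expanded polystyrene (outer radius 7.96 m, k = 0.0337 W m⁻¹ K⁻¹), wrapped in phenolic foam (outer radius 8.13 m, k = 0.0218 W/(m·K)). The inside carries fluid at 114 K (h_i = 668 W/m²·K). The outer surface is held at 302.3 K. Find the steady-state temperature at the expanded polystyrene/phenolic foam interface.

Resistance network (inner→outer):
  R_conv,in = 1/(4πr²h) = 1/(4π·6.90²·668) = 2.502×10^-6 K/W
  R_copper = (1/6.90 − 1/6.91)/(4πk) = 2.097×10^-4/(4π·340) = 4.909×10^-8 K/W
  R_polyurethane foam = (1/6.91 − 1/7.66)/(4πk) = 0.01417/(4π·0.0273) = 0.04130 K/W
  R_expanded polystyrene = (1/7.66 − 1/7.96)/(4πk) = 0.004920/(4π·0.0337) = 0.01162 K/W
  R_phenolic foam = (1/7.96 − 1/8.13)/(4πk) = 0.002627/(4π·0.0218) = 0.009589 K/W
ΣR = 2.502×10^-6 + 4.909×10^-8 + 0.04130 + 0.01162 + 0.009589 = 0.06251 K/W
Q = ΔT/ΣR = (114 K − 302.3 K)/0.06251 = -3012 W
From the inner boundary to the expanded polystyrene/phenolic foam interface, ΣR_partial = 0.05292 K/W.
T_interface = T_in − Q·ΣR_partial = 114 K − (-3012)(0.05292) = 273.4 K

T = 273.4 K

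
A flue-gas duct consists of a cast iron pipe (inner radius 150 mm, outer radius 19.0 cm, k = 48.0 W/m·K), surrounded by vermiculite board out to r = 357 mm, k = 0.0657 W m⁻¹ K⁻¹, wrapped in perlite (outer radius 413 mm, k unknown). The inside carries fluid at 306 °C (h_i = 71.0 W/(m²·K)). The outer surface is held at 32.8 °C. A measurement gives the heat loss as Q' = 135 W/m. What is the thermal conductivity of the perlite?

k = 0.0483 W/m·K

ΣR = ΔT/Q' = |306 − 32.8|/135 = 2.024 m·K/W
Known resistances:
  R'_conv,in = 1/(2πr h) = 1/(2π·0.150·71.0) = 0.01494 m·K/W
  R'_cast iron = ln(0.190/0.150)/(2πk) = 0.2364/(2π·48.0) = 7.838×10^-4 m·K/W
  R'_vermiculite board = ln(0.357/0.190)/(2πk) = 0.6307/(2π·0.0657) = 1.528 m·K/W
R_perlite = ΣR − ΣR_known = 2.024 − 1.544 = 0.4800 m·K/W
ln(r₂/r₁)/(2πk) = 0.4800 ⇒ k = 0.1457/(2π·0.4800) = 0.0483 W/m·K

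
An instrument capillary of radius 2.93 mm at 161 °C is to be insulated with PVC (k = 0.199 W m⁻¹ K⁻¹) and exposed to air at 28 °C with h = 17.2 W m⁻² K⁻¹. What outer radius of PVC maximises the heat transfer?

For a cylinder, r_cr = k_ins/h = 0.199/17.2 = 0.0116 m = 1.16 cm

r_cr = 1.16 cm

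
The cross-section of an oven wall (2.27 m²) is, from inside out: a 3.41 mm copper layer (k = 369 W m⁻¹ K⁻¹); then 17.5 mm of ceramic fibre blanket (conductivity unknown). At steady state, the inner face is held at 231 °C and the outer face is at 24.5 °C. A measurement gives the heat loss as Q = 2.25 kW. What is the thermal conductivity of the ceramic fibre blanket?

k = 0.0840 W/m·K

ΣR = ΔT/Q = |231 − 24.5|/2250 = 0.09178 K/W
Known resistances:
  R_copper = L/(kA) = 0.00341/(369·2.27) = 4.071×10^-6 K/W
R_ceramic fibre blanket = ΣR − ΣR_known = 0.09178 − 4.071×10^-6 = 0.09178 K/W
L/(kA) = 0.09178 ⇒ k = 0.0175/(0.09178·2.27) = 0.0840 W/m·K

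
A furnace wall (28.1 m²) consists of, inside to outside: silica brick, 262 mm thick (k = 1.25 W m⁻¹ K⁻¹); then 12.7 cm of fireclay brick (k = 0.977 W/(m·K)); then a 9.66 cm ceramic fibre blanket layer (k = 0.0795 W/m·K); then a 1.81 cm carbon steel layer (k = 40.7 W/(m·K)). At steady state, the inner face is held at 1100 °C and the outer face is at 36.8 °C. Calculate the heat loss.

Q = 19.2 kW

Treat each layer as a resistance in series:
  R_silica brick = L/(kA) = 0.262/(1.25·28.1) = 0.007459 K/W
  R_fireclay brick = L/(kA) = 0.127/(0.977·28.1) = 0.004626 K/W
  R_ceramic fibre blanket = L/(kA) = 0.0966/(0.0795·28.1) = 0.04324 K/W
  R_carbon steel = L/(kA) = 0.0181/(40.7·28.1) = 1.583×10^-5 K/W
ΣR = 0.007459 + 0.004626 + 0.04324 + 1.583×10^-5 = 0.05534 K/W
Q = ΔT/ΣR = (1100 °C − 36.8 °C)/0.05534 = 19200 W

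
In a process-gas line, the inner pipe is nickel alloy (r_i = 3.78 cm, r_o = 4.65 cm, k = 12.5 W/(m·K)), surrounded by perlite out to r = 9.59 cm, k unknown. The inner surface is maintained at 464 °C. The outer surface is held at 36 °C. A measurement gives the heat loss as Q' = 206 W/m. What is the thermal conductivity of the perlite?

k = 0.0555 W/m·K

ΣR = ΔT/Q' = |464 − 36|/206 = 2.078 m·K/W
Known resistances:
  R'_nickel alloy = ln(0.0465/0.0378)/(2πk) = 0.2071/(2π·12.5) = 0.002637 m·K/W
R_perlite = ΣR − ΣR_known = 2.078 − 0.002637 = 2.075 m·K/W
ln(r₂/r₁)/(2πk) = 2.075 ⇒ k = 0.7239/(2π·2.075) = 0.0555 W/m·K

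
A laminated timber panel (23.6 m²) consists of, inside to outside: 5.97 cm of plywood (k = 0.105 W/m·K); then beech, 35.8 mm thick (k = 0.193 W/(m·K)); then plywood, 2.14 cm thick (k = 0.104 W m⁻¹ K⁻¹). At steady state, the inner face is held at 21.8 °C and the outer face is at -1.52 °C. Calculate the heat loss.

Q = 573 W

Treat each layer as a resistance in series:
  R_plywood = L/(kA) = 0.0597/(0.105·23.6) = 0.02409 K/W
  R_beech = L/(kA) = 0.0358/(0.193·23.6) = 0.007860 K/W
  R_plywood = L/(kA) = 0.0214/(0.104·23.6) = 0.008719 K/W
ΣR = 0.02409 + 0.007860 + 0.008719 = 0.04067 K/W
Q = ΔT/ΣR = (21.8 °C − -1.52 °C)/0.04067 = 573 W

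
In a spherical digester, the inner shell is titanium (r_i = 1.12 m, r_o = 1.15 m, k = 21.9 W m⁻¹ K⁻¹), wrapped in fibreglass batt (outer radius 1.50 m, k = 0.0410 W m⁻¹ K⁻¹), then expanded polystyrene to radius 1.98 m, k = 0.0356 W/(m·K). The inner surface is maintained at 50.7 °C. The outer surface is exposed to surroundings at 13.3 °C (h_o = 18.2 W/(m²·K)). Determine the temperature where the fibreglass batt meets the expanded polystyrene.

T = 31.2 °C

Resistance network (inner→outer):
  R_titanium = (1/1.12 − 1/1.15)/(4πk) = 0.02329/(4π·21.9) = 8.464×10^-5 K/W
  R_fibreglass batt = (1/1.15 − 1/1.50)/(4πk) = 0.2029/(4π·0.0410) = 0.3938 K/W
  R_expanded polystyrene = (1/1.50 − 1/1.98)/(4πk) = 0.1616/(4π·0.0356) = 0.3613 K/W
  R_conv,out = 1/(4πr²h) = 1/(4π·1.98²·18.2) = 0.001115 K/W
ΣR = 8.464×10^-5 + 0.3938 + 0.3613 + 0.001115 = 0.7563 K/W
Q = ΔT/ΣR = (50.7 °C − 13.3 °C)/0.7563 = 49.45 W
From the inner boundary to the fibreglass batt/expanded polystyrene interface, ΣR_partial = 0.3939 K/W.
T_interface = T_in − Q·ΣR_partial = 50.7 °C − (49.45)(0.3939) = 31.2 °C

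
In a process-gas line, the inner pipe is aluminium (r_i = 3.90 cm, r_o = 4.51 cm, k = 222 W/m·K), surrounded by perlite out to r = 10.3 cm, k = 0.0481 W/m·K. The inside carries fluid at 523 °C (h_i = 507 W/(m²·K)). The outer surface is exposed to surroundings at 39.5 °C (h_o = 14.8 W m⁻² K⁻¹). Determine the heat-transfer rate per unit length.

Q' = 170 W/m

Series thermal resistances, inner to outer:
  R'_conv,in = 1/(2πr h) = 1/(2π·0.0390·507) = 0.008049 m·K/W
  R'_aluminium = ln(0.0451/0.0390)/(2πk) = 0.1453/(2π·222) = 1.042×10^-4 m·K/W
  R'_perlite = ln(0.103/0.0451)/(2πk) = 0.8258/(2π·0.0481) = 2.733 m·K/W
  R'_conv,out = 1/(2πr h) = 1/(2π·0.103·14.8) = 0.1044 m·K/W
ΣR = 0.008049 + 1.042×10^-4 + 2.733 + 0.1044 = 2.846 m·K/W
Q' = ΔT/ΣR = (523 °C − 39.5 °C)/2.846 = 170 W/m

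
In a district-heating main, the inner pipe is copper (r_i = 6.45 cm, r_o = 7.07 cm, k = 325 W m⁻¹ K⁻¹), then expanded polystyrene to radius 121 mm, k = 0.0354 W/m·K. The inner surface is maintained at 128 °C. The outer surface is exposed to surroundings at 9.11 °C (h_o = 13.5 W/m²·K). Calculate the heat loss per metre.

Resistance network (inner→outer):
  R'_copper = ln(0.0707/0.0645)/(2πk) = 0.09178/(2π·325) = 4.495×10^-5 m·K/W
  R'_expanded polystyrene = ln(0.121/0.0707)/(2πk) = 0.5373/(2π·0.0354) = 2.416 m·K/W
  R'_conv,out = 1/(2πr h) = 1/(2π·0.121·13.5) = 0.09743 m·K/W
ΣR = 4.495×10^-5 + 2.416 + 0.09743 = 2.513 m·K/W
Q' = ΔT/ΣR = (128 °C − 9.11 °C)/2.513 = 47.3 W/m

Q' = 47.3 W/m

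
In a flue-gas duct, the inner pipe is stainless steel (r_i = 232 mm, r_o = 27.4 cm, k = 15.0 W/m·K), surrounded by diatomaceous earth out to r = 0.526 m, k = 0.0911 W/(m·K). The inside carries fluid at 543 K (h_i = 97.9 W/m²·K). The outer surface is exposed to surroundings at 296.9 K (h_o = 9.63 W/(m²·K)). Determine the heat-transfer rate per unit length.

Series thermal resistances, inner to outer:
  R'_conv,in = 1/(2πr h) = 1/(2π·0.232·97.9) = 0.007007 m·K/W
  R'_stainless steel = ln(0.274/0.232)/(2πk) = 0.1664/(2π·15.0) = 0.001765 m·K/W
  R'_diatomaceous earth = ln(0.526/0.274)/(2πk) = 0.6522/(2π·0.0911) = 1.139 m·K/W
  R'_conv,out = 1/(2πr h) = 1/(2π·0.526·9.63) = 0.03142 m·K/W
ΣR = 0.007007 + 0.001765 + 1.139 + 0.03142 = 1.179 m·K/W
Q' = ΔT/ΣR = (543 K − 296.9 K)/1.179 = 209 W/m

Q' = 209 W/m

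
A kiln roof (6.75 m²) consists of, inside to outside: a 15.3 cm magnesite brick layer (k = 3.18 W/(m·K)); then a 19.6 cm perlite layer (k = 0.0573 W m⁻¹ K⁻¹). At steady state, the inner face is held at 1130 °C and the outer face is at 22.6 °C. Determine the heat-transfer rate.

Q = 2.15 kW

Treat each layer as a resistance in series:
  R_magnesite brick = L/(kA) = 0.153/(3.18·6.75) = 0.007128 K/W
  R_perlite = L/(kA) = 0.196/(0.0573·6.75) = 0.5068 K/W
ΣR = 0.007128 + 0.5068 = 0.5139 K/W
Q = ΔT/ΣR = (1130 °C − 22.6 °C)/0.5139 = 2150 W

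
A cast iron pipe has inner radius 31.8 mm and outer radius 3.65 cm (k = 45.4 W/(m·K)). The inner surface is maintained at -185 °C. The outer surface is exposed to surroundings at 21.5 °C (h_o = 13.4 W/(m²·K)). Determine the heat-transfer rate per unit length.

Q' = 634 W/m

Treat each layer as a resistance in series:
  R'_cast iron = ln(0.0365/0.0318)/(2πk) = 0.1378/(2π·45.4) = 4.832×10^-4 m·K/W
  R'_conv,out = 1/(2πr h) = 1/(2π·0.0365·13.4) = 0.3254 m·K/W
ΣR = 4.832×10^-4 + 0.3254 = 0.3259 m·K/W
Q' = ΔT/ΣR = (-185 °C − 21.5 °C)/0.3259 = -634 W/m
(Negative Q' ⇒ heat flows inward; heat gain = 634 W/m.)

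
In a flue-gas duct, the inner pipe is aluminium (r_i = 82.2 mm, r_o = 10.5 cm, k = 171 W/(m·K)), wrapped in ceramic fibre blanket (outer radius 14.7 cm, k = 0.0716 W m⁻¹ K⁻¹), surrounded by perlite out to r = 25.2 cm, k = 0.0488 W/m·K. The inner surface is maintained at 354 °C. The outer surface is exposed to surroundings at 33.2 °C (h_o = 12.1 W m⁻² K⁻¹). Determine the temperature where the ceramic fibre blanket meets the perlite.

Series thermal resistances, inner to outer:
  R'_aluminium = ln(0.105/0.0822)/(2πk) = 0.2448/(2π·171) = 2.278×10^-4 m·K/W
  R'_ceramic fibre blanket = ln(0.147/0.105)/(2πk) = 0.3365/(2π·0.0716) = 0.7479 m·K/W
  R'_perlite = ln(0.252/0.147)/(2πk) = 0.5390/(2π·0.0488) = 1.758 m·K/W
  R'_conv,out = 1/(2πr h) = 1/(2π·0.252·12.1) = 0.05220 m·K/W
ΣR = 2.278×10^-4 + 0.7479 + 1.758 + 0.05220 = 2.558 m·K/W
Q' = ΔT/ΣR = (354 °C − 33.2 °C)/2.558 = 125.4 W/m
From the inner boundary to the ceramic fibre blanket/perlite interface, ΣR_partial = 0.7481 m·K/W.
T_interface = T_in − Q'·ΣR_partial = 354 °C − (125.4)(0.7481) = 260 °C

T = 260 °C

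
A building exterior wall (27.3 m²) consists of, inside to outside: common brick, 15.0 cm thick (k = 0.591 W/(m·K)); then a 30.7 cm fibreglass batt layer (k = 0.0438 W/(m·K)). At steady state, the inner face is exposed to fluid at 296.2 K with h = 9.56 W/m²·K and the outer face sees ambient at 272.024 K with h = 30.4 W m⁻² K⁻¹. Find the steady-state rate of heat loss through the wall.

Q = 89.2 W

Series thermal resistances, inner to outer:
  R_conv,in = 1/(hA) = 1/(9.56·27.3) = 0.003832 K/W
  R_common brick = L/(kA) = 0.150/(0.591·27.3) = 0.009297 K/W
  R_fibreglass batt = L/(kA) = 0.307/(0.0438·27.3) = 0.2567 K/W
  R_conv,out = 1/(hA) = 1/(30.4·27.3) = 0.001205 K/W
ΣR = 0.003832 + 0.009297 + 0.2567 + 0.001205 = 0.2710 K/W
Q = ΔT/ΣR = (296.2 K − 272.024 K)/0.2710 = 89.2 W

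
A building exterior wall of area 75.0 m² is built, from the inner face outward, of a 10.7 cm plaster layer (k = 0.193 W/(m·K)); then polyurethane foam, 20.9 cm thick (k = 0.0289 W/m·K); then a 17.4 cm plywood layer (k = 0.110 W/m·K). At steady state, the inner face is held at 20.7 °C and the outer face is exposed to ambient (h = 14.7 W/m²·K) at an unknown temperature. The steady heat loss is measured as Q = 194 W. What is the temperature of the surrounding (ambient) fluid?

Series resistances:
  R_plaster = L/(kA) = 0.107/(0.193·75.0) = 0.007392 K/W
  R_polyurethane foam = L/(kA) = 0.209/(0.0289·75.0) = 0.09642 K/W
  R_plywood = L/(kA) = 0.174/(0.110·75.0) = 0.02109 K/W
  R_conv,out = 1/(hA) = 1/(14.7·75.0) = 9.070×10^-4 K/W
ΣR = 0.1258 K/W
ΔT = Q·ΣR = 194 × 0.1258 = 24.41 K
Heat flows outward, so T_out = T_in − ΔT = 20.7 − 24.41 = -3.71 °C

T_out = -3.71 °C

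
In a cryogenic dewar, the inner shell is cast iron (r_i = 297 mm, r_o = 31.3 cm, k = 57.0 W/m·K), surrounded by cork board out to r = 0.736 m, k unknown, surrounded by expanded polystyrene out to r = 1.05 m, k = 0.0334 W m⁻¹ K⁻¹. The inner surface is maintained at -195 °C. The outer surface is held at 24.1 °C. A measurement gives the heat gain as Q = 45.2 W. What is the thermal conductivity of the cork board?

ΣR = ΔT/Q = |-195 − 24.1|/45.2 = 4.847 K/W
Known resistances:
  R_cast iron = (1/0.297 − 1/0.313)/(4πk) = 0.1721/(4π·57.0) = 2.403×10^-4 K/W
  R_expanded polystyrene = (1/0.736 − 1/1.05)/(4πk) = 0.4063/(4π·0.0334) = 0.9681 K/W
R_cork board = ΣR − ΣR_known = 4.847 − 0.9683 = 3.879 K/W
(1/r₁−1/r₂)/(4πk) = 3.879 ⇒ k = 1.836/(4π·3.879) = 0.0377 W/m·K

k = 0.0377 W/m·K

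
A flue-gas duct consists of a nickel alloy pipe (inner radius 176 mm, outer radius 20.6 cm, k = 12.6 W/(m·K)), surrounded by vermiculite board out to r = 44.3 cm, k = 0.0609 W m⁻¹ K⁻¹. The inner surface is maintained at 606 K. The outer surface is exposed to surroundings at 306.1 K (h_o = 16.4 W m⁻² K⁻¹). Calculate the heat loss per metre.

Q' = 148 W/m

Treat each layer as a resistance in series:
  R'_nickel alloy = ln(0.206/0.176)/(2πk) = 0.1574/(2π·12.6) = 0.001988 m·K/W
  R'_vermiculite board = ln(0.443/0.206)/(2πk) = 0.7657/(2π·0.0609) = 2.001 m·K/W
  R'_conv,out = 1/(2πr h) = 1/(2π·0.443·16.4) = 0.02191 m·K/W
ΣR = 0.001988 + 2.001 + 0.02191 = 2.025 m·K/W
Q' = ΔT/ΣR = (606 K − 306.1 K)/2.025 = 148 W/m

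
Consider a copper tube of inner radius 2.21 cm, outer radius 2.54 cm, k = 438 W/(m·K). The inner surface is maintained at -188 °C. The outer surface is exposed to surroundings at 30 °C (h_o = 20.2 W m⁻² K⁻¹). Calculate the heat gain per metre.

Q' = 703 W/m

Series thermal resistances, inner to outer:
  R'_copper = ln(0.0254/0.0221)/(2πk) = 0.1392/(2π·438) = 5.057×10^-5 m·K/W
  R'_conv,out = 1/(2πr h) = 1/(2π·0.0254·20.2) = 0.3102 m·K/W
ΣR = 5.057×10^-5 + 0.3102 = 0.3103 m·K/W
Q' = ΔT/ΣR = (-188 °C − 30 °C)/0.3103 = -703 W/m
(Negative Q' ⇒ heat flows inward; heat gain = 703 W/m.)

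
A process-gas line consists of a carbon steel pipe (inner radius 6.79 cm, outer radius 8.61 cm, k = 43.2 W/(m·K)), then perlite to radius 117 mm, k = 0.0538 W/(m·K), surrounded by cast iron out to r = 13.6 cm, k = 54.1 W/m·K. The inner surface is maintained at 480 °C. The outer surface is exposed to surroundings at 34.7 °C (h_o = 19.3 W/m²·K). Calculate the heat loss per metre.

Resistance network (inner→outer):
  R'_carbon steel = ln(0.0861/0.0679)/(2πk) = 0.2375/(2π·43.2) = 8.749×10^-4 m·K/W
  R'_perlite = ln(0.117/0.0861)/(2πk) = 0.3067/(2π·0.0538) = 0.9072 m·K/W
  R'_cast iron = ln(0.136/0.117)/(2πk) = 0.1505/(2π·54.1) = 4.427×10^-4 m·K/W
  R'_conv,out = 1/(2πr h) = 1/(2π·0.136·19.3) = 0.06064 m·K/W
ΣR = 8.749×10^-4 + 0.9072 + 4.427×10^-4 + 0.06064 = 0.9692 m·K/W
Q' = ΔT/ΣR = (480 °C − 34.7 °C)/0.9692 = 459 W/m

Q' = 459 W/m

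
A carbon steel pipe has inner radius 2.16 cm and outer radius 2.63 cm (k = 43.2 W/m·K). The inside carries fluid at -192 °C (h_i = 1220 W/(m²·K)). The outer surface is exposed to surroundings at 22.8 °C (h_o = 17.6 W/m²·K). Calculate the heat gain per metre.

Treat each layer as a resistance in series:
  R'_conv,in = 1/(2πr h) = 1/(2π·0.0216·1220) = 0.006040 m·K/W
  R'_carbon steel = ln(0.0263/0.0216)/(2πk) = 0.1969/(2π·43.2) = 7.253×10^-4 m·K/W
  R'_conv,out = 1/(2πr h) = 1/(2π·0.0263·17.6) = 0.3438 m·K/W
ΣR = 0.006040 + 7.253×10^-4 + 0.3438 = 0.3506 m·K/W
Q' = ΔT/ΣR = (-192 °C − 22.8 °C)/0.3506 = -613 W/m
(Negative Q' ⇒ heat flows inward; heat gain = 613 W/m.)

Q' = 613 W/m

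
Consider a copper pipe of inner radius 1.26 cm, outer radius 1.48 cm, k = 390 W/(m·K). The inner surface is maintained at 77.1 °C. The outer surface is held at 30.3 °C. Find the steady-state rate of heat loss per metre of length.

Q' = 2πk·ΔT/ln(r₂/r₁) = 2π × 390 × 46.8 / ln(0.0148/0.0126) = 7.13×10^5 W/m

Q' = 713 kW/m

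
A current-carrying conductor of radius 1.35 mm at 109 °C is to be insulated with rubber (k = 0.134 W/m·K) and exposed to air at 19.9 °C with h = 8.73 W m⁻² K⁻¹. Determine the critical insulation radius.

r_cr = 1.53 cm

For a cylinder, r_cr = k_ins/h = 0.134/8.73 = 0.0153 m = 1.53 cm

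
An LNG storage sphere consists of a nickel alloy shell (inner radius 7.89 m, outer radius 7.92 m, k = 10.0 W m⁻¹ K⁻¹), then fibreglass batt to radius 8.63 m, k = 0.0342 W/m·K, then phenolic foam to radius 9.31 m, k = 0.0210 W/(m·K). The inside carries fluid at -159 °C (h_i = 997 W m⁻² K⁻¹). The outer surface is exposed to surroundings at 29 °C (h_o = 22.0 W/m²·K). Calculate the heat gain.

Resistance network (inner→outer):
  R_conv,in = 1/(4πr²h) = 1/(4π·7.89²·997) = 1.282×10^-6 K/W
  R_nickel alloy = (1/7.89 − 1/7.92)/(4πk) = 4.801×10^-4/(4π·10.0) = 3.820×10^-6 K/W
  R_fibreglass batt = (1/7.92 − 1/8.63)/(4πk) = 0.01039/(4π·0.0342) = 0.02417 K/W
  R_phenolic foam = (1/8.63 − 1/9.31)/(4πk) = 0.008463/(4π·0.0210) = 0.03207 K/W
  R_conv,out = 1/(4πr²h) = 1/(4π·9.31²·22.0) = 4.173×10^-5 K/W
ΣR = 1.282×10^-6 + 3.820×10^-6 + 0.02417 + 0.03207 + 4.173×10^-5 = 0.05629 K/W
Q = ΔT/ΣR = (-159 °C − 29 °C)/0.05629 = -3340 W
(Negative Q ⇒ heat flows inward; heat gain = 3340 W.)

Q = 3340 W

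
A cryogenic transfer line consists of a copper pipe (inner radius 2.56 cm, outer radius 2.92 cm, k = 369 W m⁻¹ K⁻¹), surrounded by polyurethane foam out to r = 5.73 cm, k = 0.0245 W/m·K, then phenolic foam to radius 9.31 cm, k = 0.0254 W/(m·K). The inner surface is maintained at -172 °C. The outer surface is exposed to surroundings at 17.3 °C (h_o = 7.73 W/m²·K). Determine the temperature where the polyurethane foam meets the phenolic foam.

Resistance network (inner→outer):
  R'_copper = ln(0.0292/0.0256)/(2πk) = 0.1316/(2π·369) = 5.675×10^-5 m·K/W
  R'_polyurethane foam = ln(0.0573/0.0292)/(2πk) = 0.6741/(2π·0.0245) = 4.379 m·K/W
  R'_phenolic foam = ln(0.0931/0.0573)/(2πk) = 0.4854/(2π·0.0254) = 3.041 m·K/W
  R'_conv,out = 1/(2πr h) = 1/(2π·0.0931·7.73) = 0.2212 m·K/W
ΣR = 5.675×10^-5 + 4.379 + 3.041 + 0.2212 = 7.641 m·K/W
Q' = ΔT/ΣR = (-172 °C − 17.3 °C)/7.641 = -24.77 W/m
From the inner boundary to the polyurethane foam/phenolic foam interface, ΣR_partial = 4.379 m·K/W.
T_interface = T_in − Q'·ΣR_partial = -172 °C − (-24.77)(4.379) = -63.5 °C

T = -63.5 °C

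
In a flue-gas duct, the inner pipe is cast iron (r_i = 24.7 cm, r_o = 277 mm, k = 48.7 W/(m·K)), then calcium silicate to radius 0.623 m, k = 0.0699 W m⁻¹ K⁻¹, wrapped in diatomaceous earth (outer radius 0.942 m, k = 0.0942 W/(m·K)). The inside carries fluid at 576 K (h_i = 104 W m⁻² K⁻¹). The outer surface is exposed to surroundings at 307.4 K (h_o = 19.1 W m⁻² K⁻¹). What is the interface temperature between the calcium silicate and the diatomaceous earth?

Series thermal resistances, inner to outer:
  R'_conv,in = 1/(2πr h) = 1/(2π·0.247·104) = 0.006196 m·K/W
  R'_cast iron = ln(0.277/0.247)/(2πk) = 0.1146/(2π·48.7) = 3.746×10^-4 m·K/W
  R'_calcium silicate = ln(0.623/0.277)/(2πk) = 0.8105/(2π·0.0699) = 1.845 m·K/W
  R'_diatomaceous earth = ln(0.942/0.623)/(2πk) = 0.4135/(2π·0.0942) = 0.6986 m·K/W
  R'_conv,out = 1/(2πr h) = 1/(2π·0.942·19.1) = 0.008846 m·K/W
ΣR = 0.006196 + 3.746×10^-4 + 1.845 + 0.6986 + 0.008846 = 2.559 m·K/W
Q' = ΔT/ΣR = (576 K − 307.4 K)/2.559 = 105.0 W/m
From the inner boundary to the calcium silicate/diatomaceous earth interface, ΣR_partial = 1.852 m·K/W.
T_interface = T_in − Q'·ΣR_partial = 576 K − (105.0)(1.852) = 382 K

T = 382 K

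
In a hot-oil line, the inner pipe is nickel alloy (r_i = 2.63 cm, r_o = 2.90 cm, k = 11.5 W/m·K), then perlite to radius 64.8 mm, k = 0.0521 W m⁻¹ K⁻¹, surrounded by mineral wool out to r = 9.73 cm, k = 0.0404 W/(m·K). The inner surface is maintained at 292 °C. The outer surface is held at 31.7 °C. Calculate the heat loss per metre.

Treat each layer as a resistance in series:
  R'_nickel alloy = ln(0.0290/0.0263)/(2πk) = 0.09773/(2π·11.5) = 0.001352 m·K/W
  R'_perlite = ln(0.0648/0.0290)/(2πk) = 0.8040/(2π·0.0521) = 2.456 m·K/W
  R'_mineral wool = ln(0.0973/0.0648)/(2πk) = 0.4065/(2π·0.0404) = 1.601 m·K/W
ΣR = 0.001352 + 2.456 + 1.601 = 4.058 m·K/W
Q' = ΔT/ΣR = (292 °C − 31.7 °C)/4.058 = 64.1 W/m

Q' = 64.1 W/m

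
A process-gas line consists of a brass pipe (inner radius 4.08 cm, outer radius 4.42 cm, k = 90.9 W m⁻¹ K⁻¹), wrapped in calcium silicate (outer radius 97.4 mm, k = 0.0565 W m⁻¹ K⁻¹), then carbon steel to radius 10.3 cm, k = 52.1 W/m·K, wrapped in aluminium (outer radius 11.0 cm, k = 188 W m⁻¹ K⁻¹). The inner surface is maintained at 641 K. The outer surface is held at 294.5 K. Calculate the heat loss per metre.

Q' = 156 W/m

Series thermal resistances, inner to outer:
  R'_brass = ln(0.0442/0.0408)/(2πk) = 0.08004/(2π·90.9) = 1.401×10^-4 m·K/W
  R'_calcium silicate = ln(0.0974/0.0442)/(2πk) = 0.7901/(2π·0.0565) = 2.226 m·K/W
  R'_carbon steel = ln(0.103/0.0974)/(2πk) = 0.05590/(2π·52.1) = 1.708×10^-4 m·K/W
  R'_aluminium = ln(0.110/0.103)/(2πk) = 0.06575/(2π·188) = 5.566×10^-5 m·K/W
ΣR = 1.401×10^-4 + 2.226 + 1.708×10^-4 + 5.566×10^-5 = 2.226 m·K/W
Q' = ΔT/ΣR = (641 K − 294.5 K)/2.226 = 156 W/m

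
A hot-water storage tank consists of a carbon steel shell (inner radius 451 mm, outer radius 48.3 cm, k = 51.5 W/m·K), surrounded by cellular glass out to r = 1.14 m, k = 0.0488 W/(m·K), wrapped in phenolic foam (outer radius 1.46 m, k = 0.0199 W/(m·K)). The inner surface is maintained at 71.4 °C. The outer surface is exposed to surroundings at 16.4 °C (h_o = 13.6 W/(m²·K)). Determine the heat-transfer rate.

Treat each layer as a resistance in series:
  R_carbon steel = (1/0.451 − 1/0.483)/(4πk) = 0.1469/(4π·51.5) = 2.270×10^-4 K/W
  R_cellular glass = (1/0.483 − 1/1.14)/(4πk) = 1.193/(4π·0.0488) = 1.946 K/W
  R_phenolic foam = (1/1.14 − 1/1.46)/(4πk) = 0.1923/(4π·0.0199) = 0.7688 K/W
  R_conv,out = 1/(4πr²h) = 1/(4π·1.46²·13.6) = 0.002745 K/W
ΣR = 2.270×10^-4 + 1.946 + 0.7688 + 0.002745 = 2.718 K/W
Q = ΔT/ΣR = (71.4 °C − 16.4 °C)/2.718 = 20.2 W

Q = 20.2 W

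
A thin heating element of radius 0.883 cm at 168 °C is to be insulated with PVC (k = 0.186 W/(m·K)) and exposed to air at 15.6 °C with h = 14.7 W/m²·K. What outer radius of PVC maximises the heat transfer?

r_cr = 1.27 cm

For a cylinder, r_cr = k_ins/h = 0.186/14.7 = 0.0127 m = 1.27 cm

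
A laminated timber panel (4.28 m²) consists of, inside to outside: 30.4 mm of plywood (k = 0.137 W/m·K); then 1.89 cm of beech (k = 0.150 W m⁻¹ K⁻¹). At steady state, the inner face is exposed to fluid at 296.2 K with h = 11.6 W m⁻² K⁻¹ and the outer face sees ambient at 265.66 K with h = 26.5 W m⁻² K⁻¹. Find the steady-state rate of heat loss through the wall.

Q = 277 W

Resistance network (inner→outer):
  R_conv,in = 1/(hA) = 1/(11.6·4.28) = 0.02014 K/W
  R_plywood = L/(kA) = 0.0304/(0.137·4.28) = 0.05185 K/W
  R_beech = L/(kA) = 0.0189/(0.150·4.28) = 0.02944 K/W
  R_conv,out = 1/(hA) = 1/(26.5·4.28) = 0.008817 K/W
ΣR = 0.02014 + 0.05185 + 0.02944 + 0.008817 = 0.1102 K/W
Q = ΔT/ΣR = (296.2 K − 265.66 K)/0.1102 = 277 W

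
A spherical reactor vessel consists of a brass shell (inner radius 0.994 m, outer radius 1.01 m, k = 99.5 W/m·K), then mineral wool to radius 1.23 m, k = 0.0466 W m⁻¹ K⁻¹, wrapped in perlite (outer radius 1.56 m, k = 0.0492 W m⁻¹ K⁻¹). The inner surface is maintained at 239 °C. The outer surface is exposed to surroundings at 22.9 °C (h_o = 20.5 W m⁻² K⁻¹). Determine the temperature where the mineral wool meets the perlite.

Series thermal resistances, inner to outer:
  R_brass = (1/0.994 − 1/1.01)/(4πk) = 0.01594/(4π·99.5) = 1.275×10^-5 K/W
  R_mineral wool = (1/1.01 − 1/1.23)/(4πk) = 0.1771/(4π·0.0466) = 0.3024 K/W
  R_perlite = (1/1.23 − 1/1.56)/(4πk) = 0.1720/(4π·0.0492) = 0.2782 K/W
  R_conv,out = 1/(4πr²h) = 1/(4π·1.56²·20.5) = 0.001595 K/W
ΣR = 1.275×10^-5 + 0.3024 + 0.2782 + 0.001595 = 0.5822 K/W
Q = ΔT/ΣR = (239 °C − 22.9 °C)/0.5822 = 371.2 W
From the inner boundary to the mineral wool/perlite interface, ΣR_partial = 0.3024 K/W.
T_interface = T_in − Q·ΣR_partial = 239 °C − (371.2)(0.3024) = 127 °C

T = 127 °C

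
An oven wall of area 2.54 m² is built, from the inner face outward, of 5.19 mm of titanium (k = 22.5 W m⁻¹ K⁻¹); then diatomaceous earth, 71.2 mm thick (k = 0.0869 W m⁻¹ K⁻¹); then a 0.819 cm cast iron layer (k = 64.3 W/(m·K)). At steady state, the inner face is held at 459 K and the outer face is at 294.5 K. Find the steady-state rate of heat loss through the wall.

Q = 510 W

Resistance network (inner→outer):
  R_titanium = L/(kA) = 0.00519/(22.5·2.54) = 9.081×10^-5 K/W
  R_diatomaceous earth = L/(kA) = 0.0712/(0.0869·2.54) = 0.3226 K/W
  R_cast iron = L/(kA) = 0.00819/(64.3·2.54) = 5.015×10^-5 K/W
ΣR = 9.081×10^-5 + 0.3226 + 5.015×10^-5 = 0.3227 K/W
Q = ΔT/ΣR = (459 K − 294.5 K)/0.3227 = 510 W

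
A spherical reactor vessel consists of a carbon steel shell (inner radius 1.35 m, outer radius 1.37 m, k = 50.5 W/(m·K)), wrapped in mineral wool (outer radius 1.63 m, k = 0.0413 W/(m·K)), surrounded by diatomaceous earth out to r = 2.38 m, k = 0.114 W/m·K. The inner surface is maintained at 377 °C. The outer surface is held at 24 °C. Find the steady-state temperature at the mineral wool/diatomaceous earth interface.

T = 157 °C

Resistance network (inner→outer):
  R_carbon steel = (1/1.35 − 1/1.37)/(4πk) = 0.01081/(4π·50.5) = 1.704×10^-5 K/W
  R_mineral wool = (1/1.37 − 1/1.63)/(4πk) = 0.1164/(4π·0.0413) = 0.2243 K/W
  R_diatomaceous earth = (1/1.63 − 1/2.38)/(4πk) = 0.1933/(4π·0.114) = 0.1350 K/W
ΣR = 1.704×10^-5 + 0.2243 + 0.1350 = 0.3593 K/W
Q = ΔT/ΣR = (377 °C − 24 °C)/0.3593 = 982.5 W
From the inner boundary to the mineral wool/diatomaceous earth interface, ΣR_partial = 0.2243 K/W.
T_interface = T_in − Q·ΣR_partial = 377 °C − (982.5)(0.2243) = 157 °C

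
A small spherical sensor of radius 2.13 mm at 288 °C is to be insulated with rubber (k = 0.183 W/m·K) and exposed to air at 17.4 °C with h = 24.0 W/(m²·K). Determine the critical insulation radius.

r_cr = 1.52 cm

For a sphere, r_cr = 2k_ins/h = 2·0.183/24.0 = 0.0152 m = 1.52 cm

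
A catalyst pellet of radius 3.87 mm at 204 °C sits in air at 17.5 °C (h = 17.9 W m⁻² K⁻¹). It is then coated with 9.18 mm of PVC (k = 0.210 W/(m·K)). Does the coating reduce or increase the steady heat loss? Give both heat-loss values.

Critical radius for a sphere: r_cr = 2k/h = 0.0235 m = 2.35 cm.
Outer radius after coating: r₂ = 0.00387 + 0.00918 = 0.01305 m.
Since r₁ < r_cr and r₂ ≤ r_cr, the coating moves toward the maximum at r_cr — heat loss rises.
Bare: R = 1/(4πr₁²h) = 296.8 K/W; Q = 186.5/296.8 = 0.628 W.
Coated: R = R_cond + R_conv = 94.98 K/W; Q = 186.5/94.98 = 1.96 W.

increases: 0.628 → 1.96 W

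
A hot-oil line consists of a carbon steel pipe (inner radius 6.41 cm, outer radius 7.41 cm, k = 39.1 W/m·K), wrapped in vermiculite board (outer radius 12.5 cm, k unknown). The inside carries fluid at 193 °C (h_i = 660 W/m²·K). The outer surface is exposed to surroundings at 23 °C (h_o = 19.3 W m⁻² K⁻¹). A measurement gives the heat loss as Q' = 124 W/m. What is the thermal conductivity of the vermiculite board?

k = 0.0640 W/m·K

ΣR = ΔT/Q' = |193 − 23|/124 = 1.371 m·K/W
Known resistances:
  R'_conv,in = 1/(2πr h) = 1/(2π·0.0641·660) = 0.003762 m·K/W
  R'_carbon steel = ln(0.0741/0.0641)/(2πk) = 0.1450/(2π·39.1) = 5.901×10^-4 m·K/W
  R'_conv,out = 1/(2πr h) = 1/(2π·0.125·19.3) = 0.06597 m·K/W
R_vermiculite board = ΣR − ΣR_known = 1.371 − 0.07032 = 1.301 m·K/W
ln(r₂/r₁)/(2πk) = 1.301 ⇒ k = 0.5229/(2π·1.301) = 0.0640 W/m·K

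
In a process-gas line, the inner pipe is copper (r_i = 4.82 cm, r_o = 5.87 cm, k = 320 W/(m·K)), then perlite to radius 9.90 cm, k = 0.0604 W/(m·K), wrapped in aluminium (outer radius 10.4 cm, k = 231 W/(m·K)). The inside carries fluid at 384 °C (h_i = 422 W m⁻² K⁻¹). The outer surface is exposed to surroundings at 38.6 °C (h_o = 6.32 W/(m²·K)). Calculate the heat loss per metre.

Treat each layer as a resistance in series:
  R'_conv,in = 1/(2πr h) = 1/(2π·0.0482·422) = 0.007825 m·K/W
  R'_copper = ln(0.0587/0.0482)/(2πk) = 0.1971/(2π·320) = 9.802×10^-5 m·K/W
  R'_perlite = ln(0.0990/0.0587)/(2πk) = 0.5227/(2π·0.0604) = 1.377 m·K/W
  R'_aluminium = ln(0.104/0.0990)/(2πk) = 0.04927/(2π·231) = 3.395×10^-5 m·K/W
  R'_conv,out = 1/(2πr h) = 1/(2π·0.104·6.32) = 0.2421 m·K/W
ΣR = 0.007825 + 9.802×10^-5 + 1.377 + 3.395×10^-5 + 0.2421 = 1.627 m·K/W
Q' = ΔT/ΣR = (384 °C − 38.6 °C)/1.627 = 212 W/m

Q' = 212 W/m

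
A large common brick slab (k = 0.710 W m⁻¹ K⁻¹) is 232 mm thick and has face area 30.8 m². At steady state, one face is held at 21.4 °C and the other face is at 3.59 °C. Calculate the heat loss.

Q = 1680 W

Q = kA·ΔT/L = 0.710 × 30.8 × |21.4 °C − 3.59 °C| / 0.232 = 1680 W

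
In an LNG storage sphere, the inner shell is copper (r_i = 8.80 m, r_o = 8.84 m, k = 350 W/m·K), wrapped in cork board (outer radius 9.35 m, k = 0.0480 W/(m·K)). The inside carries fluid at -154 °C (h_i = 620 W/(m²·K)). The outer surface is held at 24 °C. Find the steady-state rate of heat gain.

Treat each layer as a resistance in series:
  R_conv,in = 1/(4πr²h) = 1/(4π·8.80²·620) = 1.657×10^-6 K/W
  R_copper = (1/8.80 − 1/8.84)/(4πk) = 5.142×10^-4/(4π·350) = 1.169×10^-7 K/W
  R_cork board = (1/8.84 − 1/9.35)/(4πk) = 0.006170/(4π·0.0480) = 0.01023 K/W
ΣR = 1.657×10^-6 + 1.169×10^-7 + 0.01023 = 0.01023 K/W
Q = ΔT/ΣR = (-154 °C − 24 °C)/0.01023 = -17400 W
(Negative Q ⇒ heat flows inward; heat gain = 17400 W.)

Q = 17.4 kW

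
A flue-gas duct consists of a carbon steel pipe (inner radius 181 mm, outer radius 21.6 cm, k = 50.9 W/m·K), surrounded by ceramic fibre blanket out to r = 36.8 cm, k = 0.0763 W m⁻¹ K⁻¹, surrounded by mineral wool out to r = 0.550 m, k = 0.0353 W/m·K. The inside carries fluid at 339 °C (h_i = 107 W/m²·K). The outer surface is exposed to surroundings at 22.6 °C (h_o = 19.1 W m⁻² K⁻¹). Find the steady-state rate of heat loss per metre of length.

Q' = 107 W/m

Series thermal resistances, inner to outer:
  R'_conv,in = 1/(2πr h) = 1/(2π·0.181·107) = 0.008218 m·K/W
  R'_carbon steel = ln(0.216/0.181)/(2πk) = 0.1768/(2π·50.9) = 5.528×10^-4 m·K/W
  R'_ceramic fibre blanket = ln(0.368/0.216)/(2πk) = 0.5328/(2π·0.0763) = 1.111 m·K/W
  R'_mineral wool = ln(0.550/0.368)/(2πk) = 0.4018/(2π·0.0353) = 1.812 m·K/W
  R'_conv,out = 1/(2πr h) = 1/(2π·0.550·19.1) = 0.01515 m·K/W
ΣR = 0.008218 + 5.528×10^-4 + 1.111 + 1.812 + 0.01515 = 2.947 m·K/W
Q' = ΔT/ΣR = (339 °C − 22.6 °C)/2.947 = 107 W/m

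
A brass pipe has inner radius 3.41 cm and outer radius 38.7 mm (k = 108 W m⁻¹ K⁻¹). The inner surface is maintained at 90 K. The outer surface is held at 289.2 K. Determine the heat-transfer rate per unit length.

Q' = 1070 kW/m

Q' = 2πk·ΔT/ln(r₂/r₁) = 2π × 108 × 199.2 / ln(0.0387/0.0341) = 1.07×10^6 W/m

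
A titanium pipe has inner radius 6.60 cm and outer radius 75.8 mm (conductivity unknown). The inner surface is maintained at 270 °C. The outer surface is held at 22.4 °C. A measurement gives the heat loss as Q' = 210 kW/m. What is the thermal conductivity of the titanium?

ΣR = ΔT/Q' = |270 − 22.4|/2.10×10^5 = 0.001179 m·K/W
ln(r₂/r₁)/(2πk) = 0.001179 ⇒ k = 0.1384/(2π·0.001179) = 18.7 W/m·K

k = 18.7 W/m·K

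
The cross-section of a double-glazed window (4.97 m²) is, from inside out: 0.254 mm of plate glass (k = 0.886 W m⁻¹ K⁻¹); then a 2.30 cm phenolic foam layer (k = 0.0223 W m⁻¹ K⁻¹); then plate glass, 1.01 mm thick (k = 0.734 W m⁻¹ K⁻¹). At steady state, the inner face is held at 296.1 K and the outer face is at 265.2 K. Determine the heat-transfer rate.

Treat each layer as a resistance in series:
  R_plate glass = L/(kA) = 2.54×10^-4/(0.886·4.97) = 5.768×10^-5 K/W
  R_phenolic foam = L/(kA) = 0.0230/(0.0223·4.97) = 0.2075 K/W
  R_plate glass = L/(kA) = 0.00101/(0.734·4.97) = 2.769×10^-4 K/W
ΣR = 5.768×10^-5 + 0.2075 + 2.769×10^-4 = 0.2078 K/W
Q = ΔT/ΣR = (296.1 K − 265.2 K)/0.2078 = 149 W

Q = 149 W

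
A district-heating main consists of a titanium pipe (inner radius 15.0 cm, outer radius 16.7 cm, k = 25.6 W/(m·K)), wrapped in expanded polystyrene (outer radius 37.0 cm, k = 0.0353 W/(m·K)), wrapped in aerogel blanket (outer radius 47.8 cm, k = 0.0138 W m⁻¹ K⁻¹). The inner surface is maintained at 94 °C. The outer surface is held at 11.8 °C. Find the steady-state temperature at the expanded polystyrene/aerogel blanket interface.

T = 48.9 °C

Series thermal resistances, inner to outer:
  R'_titanium = ln(0.167/0.150)/(2πk) = 0.1074/(2π·25.6) = 6.674×10^-4 m·K/W
  R'_expanded polystyrene = ln(0.370/0.167)/(2πk) = 0.7955/(2π·0.0353) = 3.587 m·K/W
  R'_aerogel blanket = ln(0.478/0.370)/(2πk) = 0.2561/(2π·0.0138) = 2.954 m·K/W
ΣR = 6.674×10^-4 + 3.587 + 2.954 = 6.542 m·K/W
Q' = ΔT/ΣR = (94 °C − 11.8 °C)/6.542 = 12.56 W/m
From the inner boundary to the expanded polystyrene/aerogel blanket interface, ΣR_partial = 3.588 m·K/W.
T_interface = T_in − Q'·ΣR_partial = 94 °C − (12.56)(3.588) = 48.9 °C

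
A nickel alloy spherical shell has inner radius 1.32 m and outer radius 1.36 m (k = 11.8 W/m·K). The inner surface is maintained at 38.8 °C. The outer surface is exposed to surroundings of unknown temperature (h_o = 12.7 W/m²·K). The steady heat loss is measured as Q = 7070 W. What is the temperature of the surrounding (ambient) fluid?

Sum the resistances:
  R_nickel alloy = (1/1.32 − 1/1.36)/(4πk) = 0.02228/(4π·11.8) = 1.503×10^-4 K/W
  R_conv,out = 1/(4πr²h) = 1/(4π·1.36²·12.7) = 0.003388 K/W
ΣR = 0.003538 K/W
ΔT = Q·ΣR = 7070 × 0.003538 = 25.01 K
Heat flows outward, so T_out = T_in − ΔT = 38.8 − 25.01 = 13.8 °C

T_out = 13.8 °C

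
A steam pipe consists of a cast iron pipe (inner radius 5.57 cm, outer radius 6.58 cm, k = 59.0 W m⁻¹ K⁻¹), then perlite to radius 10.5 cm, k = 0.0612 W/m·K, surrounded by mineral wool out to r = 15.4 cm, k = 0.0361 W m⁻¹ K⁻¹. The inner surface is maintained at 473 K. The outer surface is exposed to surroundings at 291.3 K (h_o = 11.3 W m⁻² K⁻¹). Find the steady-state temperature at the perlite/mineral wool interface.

Resistance network (inner→outer):
  R'_cast iron = ln(0.0658/0.0557)/(2πk) = 0.1666/(2π·59.0) = 4.495×10^-4 m·K/W
  R'_perlite = ln(0.105/0.0658)/(2πk) = 0.4673/(2π·0.0612) = 1.215 m·K/W
  R'_mineral wool = ln(0.154/0.105)/(2πk) = 0.3830/(2π·0.0361) = 1.689 m·K/W
  R'_conv,out = 1/(2πr h) = 1/(2π·0.154·11.3) = 0.09146 m·K/W
ΣR = 4.495×10^-4 + 1.215 + 1.689 + 0.09146 = 2.996 m·K/W
Q' = ΔT/ΣR = (473 K − 291.3 K)/2.996 = 60.65 W/m
From the inner boundary to the perlite/mineral wool interface, ΣR_partial = 1.215 m·K/W.
T_interface = T_in − Q'·ΣR_partial = 473 K − (60.65)(1.215) = 399 K

T = 399 K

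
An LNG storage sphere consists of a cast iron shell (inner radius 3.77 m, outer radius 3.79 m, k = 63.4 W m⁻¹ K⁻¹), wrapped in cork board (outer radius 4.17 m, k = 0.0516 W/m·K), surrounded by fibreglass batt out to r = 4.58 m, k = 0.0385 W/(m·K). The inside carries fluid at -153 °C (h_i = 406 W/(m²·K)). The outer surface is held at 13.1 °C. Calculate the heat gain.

Series thermal resistances, inner to outer:
  R_conv,in = 1/(4πr²h) = 1/(4π·3.77²·406) = 1.379×10^-5 K/W
  R_cast iron = (1/3.77 − 1/3.79)/(4πk) = 0.001400/(4π·63.4) = 1.757×10^-6 K/W
  R_cork board = (1/3.79 − 1/4.17)/(4πk) = 0.02404/(4π·0.0516) = 0.03708 K/W
  R_fibreglass batt = (1/4.17 − 1/4.58)/(4πk) = 0.02147/(4π·0.0385) = 0.04437 K/W
ΣR = 1.379×10^-5 + 1.757×10^-6 + 0.03708 + 0.04437 = 0.08147 K/W
Q = ΔT/ΣR = (-153 °C − 13.1 °C)/0.08147 = -2040 W
(Negative Q ⇒ heat flows inward; heat gain = 2040 W.)

Q = 2.04 kW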